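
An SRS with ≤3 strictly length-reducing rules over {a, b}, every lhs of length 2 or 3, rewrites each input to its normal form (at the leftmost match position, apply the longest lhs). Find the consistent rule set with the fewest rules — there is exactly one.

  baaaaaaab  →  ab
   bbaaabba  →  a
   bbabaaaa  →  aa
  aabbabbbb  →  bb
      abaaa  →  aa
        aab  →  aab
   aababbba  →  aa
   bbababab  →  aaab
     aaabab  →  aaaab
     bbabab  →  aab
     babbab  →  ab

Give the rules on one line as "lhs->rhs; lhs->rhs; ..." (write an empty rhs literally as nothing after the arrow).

  | baaaaaaab => baaaaaab => baaaaab => baaaab => baaab => baab => bab => ab
  | bbaaabba => bbaabba => bbabba => babba => abba => ba => a
  | bbabaaaa => babaaaa => abaaaa => abaaa => abaa => aba => aa
  | aabbabbbb => ababbbb => aabbbb => abbb => bb

abb->b; ba->a; baa->ba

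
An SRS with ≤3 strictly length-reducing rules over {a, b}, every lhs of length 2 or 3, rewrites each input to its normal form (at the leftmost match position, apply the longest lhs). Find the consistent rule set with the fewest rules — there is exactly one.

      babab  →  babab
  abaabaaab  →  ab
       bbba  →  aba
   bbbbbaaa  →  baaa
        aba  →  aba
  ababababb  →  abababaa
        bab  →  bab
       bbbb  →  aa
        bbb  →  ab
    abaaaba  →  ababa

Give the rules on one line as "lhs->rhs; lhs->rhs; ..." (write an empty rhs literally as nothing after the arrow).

aab->b; bb->a

  | babab
  | abaabaaab => abbaaab => aaaaab => aaab => ab
  | bbba => aba
  | bbbbbaaa => abbbaaa => aabaaa => baaa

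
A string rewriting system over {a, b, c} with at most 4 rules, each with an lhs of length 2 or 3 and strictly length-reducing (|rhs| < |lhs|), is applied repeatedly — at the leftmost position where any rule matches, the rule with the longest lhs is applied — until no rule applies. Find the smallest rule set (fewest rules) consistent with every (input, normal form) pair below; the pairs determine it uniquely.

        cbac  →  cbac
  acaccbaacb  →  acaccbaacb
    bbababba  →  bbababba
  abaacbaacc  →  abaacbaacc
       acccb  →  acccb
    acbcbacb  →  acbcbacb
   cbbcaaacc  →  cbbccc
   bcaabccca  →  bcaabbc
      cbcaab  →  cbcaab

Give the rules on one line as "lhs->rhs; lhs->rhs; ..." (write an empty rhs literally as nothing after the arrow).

aaa->; cab->bc; cca->ab

  | cbac
  | acaccbaacb
  | bbababba
  | abaacbaacc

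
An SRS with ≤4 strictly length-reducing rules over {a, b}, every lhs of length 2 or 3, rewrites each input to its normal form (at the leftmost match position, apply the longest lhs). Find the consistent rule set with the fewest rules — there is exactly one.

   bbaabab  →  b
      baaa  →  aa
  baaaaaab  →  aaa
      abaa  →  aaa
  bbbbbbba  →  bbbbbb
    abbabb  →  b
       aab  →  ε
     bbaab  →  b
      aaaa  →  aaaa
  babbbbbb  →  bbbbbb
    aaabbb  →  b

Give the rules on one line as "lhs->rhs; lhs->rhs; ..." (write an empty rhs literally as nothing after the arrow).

  | bbaabab => babab => bab => b
  | baaa => aa
  | baaaaaab => aaaaab => aaaba => abaa => aaa
  | abaa => aaa

aab->ba; ab->a; ba->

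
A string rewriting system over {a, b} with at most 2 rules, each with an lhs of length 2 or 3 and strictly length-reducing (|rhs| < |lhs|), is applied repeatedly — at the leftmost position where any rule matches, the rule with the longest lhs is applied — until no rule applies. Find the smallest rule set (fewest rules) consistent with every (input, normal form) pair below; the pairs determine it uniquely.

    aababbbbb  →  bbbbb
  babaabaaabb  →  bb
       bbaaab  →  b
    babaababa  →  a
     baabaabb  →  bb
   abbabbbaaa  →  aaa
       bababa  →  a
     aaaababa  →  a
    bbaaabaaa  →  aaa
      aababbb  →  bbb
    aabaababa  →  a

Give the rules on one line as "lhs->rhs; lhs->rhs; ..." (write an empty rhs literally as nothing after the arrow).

  | aababbbbb => ababbbbb => babbbbb => abbbbb => bbbbb
  | babaabaaabb => abaabaaabb => baabaaabb => aabaaabb => abaaabb => baaabb => aaabb => aabb => abb => bb
  | bbaaab => baaab => aaab => aab => ab => b
  | babaababa => abaababa => baababa => aababa => ababa => baba => aba => ba => a

ab->b; ba->a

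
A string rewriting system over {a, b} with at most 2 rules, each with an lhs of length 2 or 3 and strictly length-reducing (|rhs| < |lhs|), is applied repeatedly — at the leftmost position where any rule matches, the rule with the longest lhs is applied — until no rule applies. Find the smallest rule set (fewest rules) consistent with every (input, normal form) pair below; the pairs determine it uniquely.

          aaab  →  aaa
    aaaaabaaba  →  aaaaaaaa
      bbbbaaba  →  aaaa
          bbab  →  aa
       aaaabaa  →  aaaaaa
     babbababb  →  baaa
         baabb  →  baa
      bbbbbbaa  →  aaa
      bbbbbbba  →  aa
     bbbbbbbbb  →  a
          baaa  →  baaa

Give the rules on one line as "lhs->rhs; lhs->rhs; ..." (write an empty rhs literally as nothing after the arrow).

ab->a; bb->a

  | aaab => aaa
  | aaaaabaaba => aaaaaaaba => aaaaaaaa
  | bbbbaaba => abbaaba => abaaba => aaaba => aaaa
  | bbab => aab => aa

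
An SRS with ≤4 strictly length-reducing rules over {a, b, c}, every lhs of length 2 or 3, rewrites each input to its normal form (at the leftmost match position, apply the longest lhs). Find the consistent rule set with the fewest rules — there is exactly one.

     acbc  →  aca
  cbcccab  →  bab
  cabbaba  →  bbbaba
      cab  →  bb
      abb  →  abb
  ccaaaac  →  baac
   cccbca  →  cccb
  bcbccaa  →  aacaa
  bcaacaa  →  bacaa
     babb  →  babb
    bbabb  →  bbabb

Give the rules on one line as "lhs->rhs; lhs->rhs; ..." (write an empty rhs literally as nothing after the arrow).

bc->a; bca->b; cab->bb; cca->bc

  | acbc => aca
  | cbcccab => caccab => cabcb => bbcb => bab
  | cabbaba => bbbaba
  | cab => bb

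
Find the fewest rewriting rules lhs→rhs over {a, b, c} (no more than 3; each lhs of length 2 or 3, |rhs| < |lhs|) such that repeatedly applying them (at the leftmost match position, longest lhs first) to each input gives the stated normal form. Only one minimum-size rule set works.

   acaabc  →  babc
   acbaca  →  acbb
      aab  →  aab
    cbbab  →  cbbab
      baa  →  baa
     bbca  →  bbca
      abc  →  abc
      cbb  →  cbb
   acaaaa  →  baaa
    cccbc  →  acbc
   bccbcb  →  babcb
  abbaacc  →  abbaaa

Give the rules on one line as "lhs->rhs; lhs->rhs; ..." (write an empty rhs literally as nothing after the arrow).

  | acaabc => babc
  | acbaca => acbb
  | aab
  | cbbab

aca->b; cc->a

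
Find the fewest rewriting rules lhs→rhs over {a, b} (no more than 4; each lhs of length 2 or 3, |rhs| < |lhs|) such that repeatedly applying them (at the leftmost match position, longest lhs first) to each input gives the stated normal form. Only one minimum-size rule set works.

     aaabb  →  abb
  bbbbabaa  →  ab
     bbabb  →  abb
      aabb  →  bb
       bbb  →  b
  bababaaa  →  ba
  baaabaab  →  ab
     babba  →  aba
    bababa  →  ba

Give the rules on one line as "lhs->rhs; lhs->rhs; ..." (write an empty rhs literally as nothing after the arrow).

aa->; bab->a; bba->a; bbb->b

  | aaabb => abb
  | bbbbabaa => bbabaa => abaa => ab
  | bbabb => abb
  | aabb => bb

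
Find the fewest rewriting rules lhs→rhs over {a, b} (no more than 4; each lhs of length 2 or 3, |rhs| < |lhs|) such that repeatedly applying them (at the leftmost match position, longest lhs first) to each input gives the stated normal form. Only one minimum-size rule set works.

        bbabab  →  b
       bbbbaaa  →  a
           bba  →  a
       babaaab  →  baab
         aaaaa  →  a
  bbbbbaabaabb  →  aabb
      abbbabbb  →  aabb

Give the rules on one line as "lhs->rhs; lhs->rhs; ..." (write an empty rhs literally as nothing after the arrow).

  | bbabab => abab => b
  | bbbbaaa => bbbaaa => bbaaa => aaa => a
  | bba => a
  | babaaab => baab

aaa->a; aba->; bba->a; bbb->bb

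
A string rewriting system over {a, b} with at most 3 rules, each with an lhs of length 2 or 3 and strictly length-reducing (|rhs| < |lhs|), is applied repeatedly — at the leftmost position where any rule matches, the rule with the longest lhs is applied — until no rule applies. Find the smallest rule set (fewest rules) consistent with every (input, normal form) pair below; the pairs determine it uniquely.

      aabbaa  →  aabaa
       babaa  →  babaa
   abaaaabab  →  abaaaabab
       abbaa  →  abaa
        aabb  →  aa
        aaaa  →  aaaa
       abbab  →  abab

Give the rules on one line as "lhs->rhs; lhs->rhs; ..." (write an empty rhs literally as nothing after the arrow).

  | aabbaa => aabaa
  | babaa
  | abaaaabab
  | abbaa => abaa

bb->; bba->ba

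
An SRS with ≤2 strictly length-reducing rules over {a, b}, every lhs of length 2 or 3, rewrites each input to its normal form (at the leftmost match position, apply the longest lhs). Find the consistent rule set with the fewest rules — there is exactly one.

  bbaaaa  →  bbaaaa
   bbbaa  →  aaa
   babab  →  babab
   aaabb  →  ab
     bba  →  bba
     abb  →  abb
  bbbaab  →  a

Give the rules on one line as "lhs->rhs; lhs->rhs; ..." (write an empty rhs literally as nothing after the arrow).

  | bbaaaa
  | bbbaa => aaa
  | babab
  | aaabb => ab

aab->; bbb->a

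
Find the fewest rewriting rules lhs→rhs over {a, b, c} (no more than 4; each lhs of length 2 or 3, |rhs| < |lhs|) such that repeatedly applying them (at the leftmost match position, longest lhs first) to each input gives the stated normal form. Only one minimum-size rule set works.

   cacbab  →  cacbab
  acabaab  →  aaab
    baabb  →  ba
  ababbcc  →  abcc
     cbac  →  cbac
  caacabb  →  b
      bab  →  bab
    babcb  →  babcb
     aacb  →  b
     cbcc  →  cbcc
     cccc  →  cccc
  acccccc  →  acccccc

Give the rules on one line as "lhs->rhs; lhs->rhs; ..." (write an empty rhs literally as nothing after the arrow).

  | cacbab
  | acabaab => aaab
  | baabb => ba
  | ababbcc => abcc

aac->; abb->; cab->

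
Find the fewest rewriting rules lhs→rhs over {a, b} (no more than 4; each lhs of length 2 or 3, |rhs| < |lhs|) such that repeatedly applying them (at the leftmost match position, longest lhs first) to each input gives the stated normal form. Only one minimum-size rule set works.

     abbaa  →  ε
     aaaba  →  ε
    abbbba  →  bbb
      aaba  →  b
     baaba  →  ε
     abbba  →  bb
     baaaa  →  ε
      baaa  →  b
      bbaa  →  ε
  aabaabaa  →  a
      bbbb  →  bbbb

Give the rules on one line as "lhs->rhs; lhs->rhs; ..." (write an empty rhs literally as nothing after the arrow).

aa->b; ab->b; ba->

  | abbaa => bbaa => ba => ε
  | aaaba => baba => ba => ε
  | abbbba => bbbba => bbb
  | aaba => bba => b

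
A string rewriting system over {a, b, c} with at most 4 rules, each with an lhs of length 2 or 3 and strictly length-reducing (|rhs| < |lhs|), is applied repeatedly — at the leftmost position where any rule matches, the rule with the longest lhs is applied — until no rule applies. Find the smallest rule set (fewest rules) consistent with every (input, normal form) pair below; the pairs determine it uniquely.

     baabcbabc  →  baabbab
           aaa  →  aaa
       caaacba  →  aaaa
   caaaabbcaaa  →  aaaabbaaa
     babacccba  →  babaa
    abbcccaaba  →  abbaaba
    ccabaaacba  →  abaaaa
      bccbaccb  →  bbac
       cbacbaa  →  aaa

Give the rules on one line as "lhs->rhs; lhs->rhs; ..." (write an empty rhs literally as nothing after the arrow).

bc->b; ca->a; cb->

  | baabcbabc => baabbabc => baabbab
  | aaa
  | caaacba => aaacba => aaaa
  | caaaabbcaaa => aaaabbcaaa => aaaabbaaa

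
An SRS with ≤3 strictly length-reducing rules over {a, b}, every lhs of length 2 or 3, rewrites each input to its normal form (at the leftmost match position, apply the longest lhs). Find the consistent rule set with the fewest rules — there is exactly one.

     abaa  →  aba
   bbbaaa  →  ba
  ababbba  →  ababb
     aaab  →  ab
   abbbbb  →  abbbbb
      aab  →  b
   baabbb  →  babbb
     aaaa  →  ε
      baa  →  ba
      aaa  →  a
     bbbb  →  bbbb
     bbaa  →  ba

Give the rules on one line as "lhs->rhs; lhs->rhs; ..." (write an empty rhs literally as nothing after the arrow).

  | abaa => aba
  | bbbaaa => bbaa => ba
  | ababbba => ababb
  | aaab => ab

aa->; baa->ba; bba->b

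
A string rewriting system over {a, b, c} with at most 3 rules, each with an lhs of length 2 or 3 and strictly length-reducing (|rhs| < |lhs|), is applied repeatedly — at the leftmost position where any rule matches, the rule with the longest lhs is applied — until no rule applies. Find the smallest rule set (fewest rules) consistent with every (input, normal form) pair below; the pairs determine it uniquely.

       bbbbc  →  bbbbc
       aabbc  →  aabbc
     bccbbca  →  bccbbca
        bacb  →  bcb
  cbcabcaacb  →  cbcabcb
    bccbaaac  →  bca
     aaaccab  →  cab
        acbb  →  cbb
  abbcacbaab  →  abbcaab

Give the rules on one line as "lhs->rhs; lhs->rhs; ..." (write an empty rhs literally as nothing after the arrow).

aac->; ac->c; cba->a

  | bbbbc
  | aabbc
  | bccbbca
  | bacb => bcb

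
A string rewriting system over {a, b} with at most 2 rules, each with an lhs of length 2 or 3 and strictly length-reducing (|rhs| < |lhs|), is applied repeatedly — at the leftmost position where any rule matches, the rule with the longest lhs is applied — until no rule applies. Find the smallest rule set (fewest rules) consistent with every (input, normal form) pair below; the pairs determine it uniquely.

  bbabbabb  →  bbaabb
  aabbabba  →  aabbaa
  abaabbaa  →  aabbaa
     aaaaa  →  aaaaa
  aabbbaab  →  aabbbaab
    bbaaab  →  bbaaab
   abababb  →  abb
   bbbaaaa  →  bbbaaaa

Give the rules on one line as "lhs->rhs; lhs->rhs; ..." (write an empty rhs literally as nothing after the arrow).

  | bbabbabb => bbababb => bbaabb
  | aabbabba => aabbaba => aabbaa
  | abaabbaa => aabbaa
  | aaaaa

aba->a; bab->ba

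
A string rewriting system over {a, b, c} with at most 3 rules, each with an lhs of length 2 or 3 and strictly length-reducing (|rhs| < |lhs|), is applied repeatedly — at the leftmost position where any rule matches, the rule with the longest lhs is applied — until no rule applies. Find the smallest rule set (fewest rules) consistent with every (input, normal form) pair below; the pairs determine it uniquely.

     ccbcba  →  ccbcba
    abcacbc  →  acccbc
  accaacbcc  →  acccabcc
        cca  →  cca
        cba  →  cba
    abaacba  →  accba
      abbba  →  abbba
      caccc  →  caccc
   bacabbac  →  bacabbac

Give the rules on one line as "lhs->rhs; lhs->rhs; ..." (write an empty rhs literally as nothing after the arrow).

aac->ca; bca->cc

  | ccbcba
  | abcacbc => acccbc
  | accaacbcc => acccabcc
  | cca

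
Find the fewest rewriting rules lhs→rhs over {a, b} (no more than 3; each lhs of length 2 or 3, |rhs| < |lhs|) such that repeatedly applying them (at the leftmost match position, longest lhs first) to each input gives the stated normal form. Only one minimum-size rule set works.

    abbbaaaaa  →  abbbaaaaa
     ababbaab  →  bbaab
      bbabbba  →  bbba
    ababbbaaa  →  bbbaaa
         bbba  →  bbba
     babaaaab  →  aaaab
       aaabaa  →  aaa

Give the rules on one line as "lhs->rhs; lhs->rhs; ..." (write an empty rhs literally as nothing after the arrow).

  | abbbaaaaa
  | ababbaab => bbaab
  | bbabbba => bbba
  | ababbbaaa => bbbaaa

aba->; bab->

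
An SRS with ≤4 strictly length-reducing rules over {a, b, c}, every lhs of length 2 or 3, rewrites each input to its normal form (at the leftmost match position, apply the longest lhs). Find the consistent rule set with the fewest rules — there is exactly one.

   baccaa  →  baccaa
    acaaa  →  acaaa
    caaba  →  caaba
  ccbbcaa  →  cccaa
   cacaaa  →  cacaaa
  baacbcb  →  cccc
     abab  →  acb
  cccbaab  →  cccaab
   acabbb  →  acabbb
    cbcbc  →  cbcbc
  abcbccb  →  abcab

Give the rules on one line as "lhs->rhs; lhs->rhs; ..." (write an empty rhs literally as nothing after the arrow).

  | baccaa
  | acaaa
  | caaba
  | ccbbcaa => ccbcaa => cccaa

baa->cc; bab->cb; bcc->a; ccb->cc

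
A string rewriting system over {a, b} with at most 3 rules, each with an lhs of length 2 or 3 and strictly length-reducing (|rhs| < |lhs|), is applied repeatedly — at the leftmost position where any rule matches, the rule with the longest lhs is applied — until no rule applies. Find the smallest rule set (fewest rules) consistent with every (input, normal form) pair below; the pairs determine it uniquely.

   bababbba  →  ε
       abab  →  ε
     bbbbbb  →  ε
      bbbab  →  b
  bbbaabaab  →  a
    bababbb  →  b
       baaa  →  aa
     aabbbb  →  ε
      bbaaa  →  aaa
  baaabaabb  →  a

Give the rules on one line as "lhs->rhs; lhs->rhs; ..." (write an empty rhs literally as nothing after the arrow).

ab->; ba->; bb->

  | bababbba => babbba => bbba => ba => ε
  | abab => ab => ε
  | bbbbbb => bbbb => bb => ε
  | bbbab => bab => b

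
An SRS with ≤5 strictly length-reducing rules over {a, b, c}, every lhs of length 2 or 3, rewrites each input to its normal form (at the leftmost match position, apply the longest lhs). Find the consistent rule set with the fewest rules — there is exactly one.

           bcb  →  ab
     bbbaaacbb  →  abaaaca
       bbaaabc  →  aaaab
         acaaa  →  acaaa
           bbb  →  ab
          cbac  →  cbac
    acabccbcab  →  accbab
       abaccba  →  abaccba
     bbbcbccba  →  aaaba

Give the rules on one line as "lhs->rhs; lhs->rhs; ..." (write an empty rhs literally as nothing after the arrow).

  | bcb => ab
  | bbbaaacbb => abaaacbb => abaaaca
  | bbaaabc => aaaabc => aaaab
  | acaaa

bb->a; bc->b; bcb->ab; cab->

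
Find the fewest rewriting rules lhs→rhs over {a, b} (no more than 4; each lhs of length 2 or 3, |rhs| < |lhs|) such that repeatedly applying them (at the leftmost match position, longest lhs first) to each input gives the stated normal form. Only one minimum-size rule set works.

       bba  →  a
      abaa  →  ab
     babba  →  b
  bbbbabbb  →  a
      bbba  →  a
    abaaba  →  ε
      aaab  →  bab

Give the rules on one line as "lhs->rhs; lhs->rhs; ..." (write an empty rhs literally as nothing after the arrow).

  | bba => a
  | abaa => ab
  | babba => baa => b
  | bbbbabbb => bbbabbb => bbabbb => abbb => abb => a

aa->; aaa->ba; bb->; bbb->bb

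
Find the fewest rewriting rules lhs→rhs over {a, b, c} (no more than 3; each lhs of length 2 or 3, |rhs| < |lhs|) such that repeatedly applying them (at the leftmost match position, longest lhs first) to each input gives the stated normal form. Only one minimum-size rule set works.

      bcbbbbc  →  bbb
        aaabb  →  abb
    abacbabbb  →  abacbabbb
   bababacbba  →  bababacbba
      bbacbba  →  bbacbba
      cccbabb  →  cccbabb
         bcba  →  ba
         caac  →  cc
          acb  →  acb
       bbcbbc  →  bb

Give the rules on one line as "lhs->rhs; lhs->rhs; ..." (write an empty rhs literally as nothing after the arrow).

  | bcbbbbc => bbbbc => bbb
  | aaabb => abb
  | abacbabbb
  | bababacbba

aa->; bc->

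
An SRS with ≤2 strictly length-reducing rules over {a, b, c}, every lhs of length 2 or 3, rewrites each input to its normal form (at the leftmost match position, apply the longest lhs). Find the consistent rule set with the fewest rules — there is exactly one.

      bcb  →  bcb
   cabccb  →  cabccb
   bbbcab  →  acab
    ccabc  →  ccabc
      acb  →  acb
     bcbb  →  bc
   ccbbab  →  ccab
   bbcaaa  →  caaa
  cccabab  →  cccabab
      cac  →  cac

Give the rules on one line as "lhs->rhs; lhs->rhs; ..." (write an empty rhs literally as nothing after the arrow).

bb->; bbb->a

  | bcb
  | cabccb
  | bbbcab => acab
  | ccabc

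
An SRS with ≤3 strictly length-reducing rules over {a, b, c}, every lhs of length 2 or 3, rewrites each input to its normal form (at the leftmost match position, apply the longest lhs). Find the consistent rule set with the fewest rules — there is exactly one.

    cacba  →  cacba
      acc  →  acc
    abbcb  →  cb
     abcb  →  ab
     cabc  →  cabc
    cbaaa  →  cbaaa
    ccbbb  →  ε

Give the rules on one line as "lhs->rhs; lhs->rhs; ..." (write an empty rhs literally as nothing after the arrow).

  | cacba
  | acc
  | abbcb => cb
  | abcb => ab

abb->; bcb->b; ccb->a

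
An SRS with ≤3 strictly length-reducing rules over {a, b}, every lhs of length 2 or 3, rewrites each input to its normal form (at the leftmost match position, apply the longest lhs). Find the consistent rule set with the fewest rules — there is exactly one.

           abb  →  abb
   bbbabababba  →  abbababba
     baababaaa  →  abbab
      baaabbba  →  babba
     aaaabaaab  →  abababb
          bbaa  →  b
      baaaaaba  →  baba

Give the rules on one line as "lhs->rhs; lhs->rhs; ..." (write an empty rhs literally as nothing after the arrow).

  | abb
  | bbbabababba => aaabababba => abbababba
  | baababaaa => bbbabaaa => aaabaaa => abbaaa => abbab
  | baaabbba => babbbba => baaaba => babba

aa->b; aaa->ab; bbb->aa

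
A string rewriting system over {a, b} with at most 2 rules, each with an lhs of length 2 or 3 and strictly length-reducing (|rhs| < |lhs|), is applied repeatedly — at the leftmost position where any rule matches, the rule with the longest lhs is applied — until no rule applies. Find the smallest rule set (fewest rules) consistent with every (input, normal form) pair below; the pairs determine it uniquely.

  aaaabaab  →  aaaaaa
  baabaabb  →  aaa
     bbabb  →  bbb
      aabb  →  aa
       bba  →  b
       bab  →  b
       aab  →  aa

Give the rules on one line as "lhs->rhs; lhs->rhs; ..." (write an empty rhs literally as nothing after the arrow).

ab->a; ba->

  | aaaabaab => aaaaaab => aaaaaa
  | baabaabb => abaabb => aaabb => aaab => aaa
  | bbabb => bbb
  | aabb => aab => aa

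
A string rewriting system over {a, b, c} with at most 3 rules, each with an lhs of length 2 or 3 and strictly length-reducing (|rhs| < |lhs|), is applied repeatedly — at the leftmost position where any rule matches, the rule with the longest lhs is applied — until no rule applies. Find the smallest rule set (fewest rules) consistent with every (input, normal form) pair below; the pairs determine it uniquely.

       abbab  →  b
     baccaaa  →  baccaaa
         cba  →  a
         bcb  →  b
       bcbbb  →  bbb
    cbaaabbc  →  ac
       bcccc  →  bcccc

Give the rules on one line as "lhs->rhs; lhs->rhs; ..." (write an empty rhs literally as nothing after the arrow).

ab->; cb->

  | abbab => bab => b
  | baccaaa
  | cba => a
  | bcb => b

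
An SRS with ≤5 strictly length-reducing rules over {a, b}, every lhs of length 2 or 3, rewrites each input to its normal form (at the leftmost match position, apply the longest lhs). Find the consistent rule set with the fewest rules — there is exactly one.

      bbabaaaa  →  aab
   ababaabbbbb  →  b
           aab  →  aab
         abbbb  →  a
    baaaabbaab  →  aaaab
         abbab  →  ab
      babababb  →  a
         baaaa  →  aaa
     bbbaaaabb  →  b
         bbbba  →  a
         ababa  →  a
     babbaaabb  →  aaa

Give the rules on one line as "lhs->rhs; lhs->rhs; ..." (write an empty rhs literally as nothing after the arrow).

  | bbabaaaa => aabaaaa => aabaaa => aabaa => aaba => aab
  | ababaabbbbb => abbaabbbbb => aabbbbb => abbb => b
  | aab
  | abbbb => bb => a

aba->ab; abb->; ba->; bb->a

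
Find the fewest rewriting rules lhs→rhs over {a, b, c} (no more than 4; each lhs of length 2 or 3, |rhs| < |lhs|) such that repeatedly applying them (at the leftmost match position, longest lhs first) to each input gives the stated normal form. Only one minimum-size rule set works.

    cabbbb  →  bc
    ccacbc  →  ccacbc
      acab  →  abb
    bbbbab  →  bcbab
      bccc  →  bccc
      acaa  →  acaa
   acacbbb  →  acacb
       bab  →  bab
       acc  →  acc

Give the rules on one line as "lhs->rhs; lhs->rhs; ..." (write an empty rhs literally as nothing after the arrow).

  | cabbbb => bbbbb => bcbb => bc
  | ccacbc
  | acab => abb
  | bbbbab => bcbab

bbb->bc; cab->bb; cbb->c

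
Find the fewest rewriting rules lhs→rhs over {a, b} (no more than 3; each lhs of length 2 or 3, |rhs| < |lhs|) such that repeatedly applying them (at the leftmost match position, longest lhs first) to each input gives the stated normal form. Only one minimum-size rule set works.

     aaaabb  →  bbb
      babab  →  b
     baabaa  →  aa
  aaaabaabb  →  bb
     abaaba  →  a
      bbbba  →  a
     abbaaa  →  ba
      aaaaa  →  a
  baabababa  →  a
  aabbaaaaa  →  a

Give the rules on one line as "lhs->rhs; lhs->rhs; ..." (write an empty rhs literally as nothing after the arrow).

  | aaaabb => baabb => babb => bbb
  | babab => bbab => ab => b
  | baabaa => babaa => bbaa => aa
  | aaaabaabb => baabaabb => babaabb => bbaabb => aabb => abb => bb

aaa->ba; ab->b; bba->a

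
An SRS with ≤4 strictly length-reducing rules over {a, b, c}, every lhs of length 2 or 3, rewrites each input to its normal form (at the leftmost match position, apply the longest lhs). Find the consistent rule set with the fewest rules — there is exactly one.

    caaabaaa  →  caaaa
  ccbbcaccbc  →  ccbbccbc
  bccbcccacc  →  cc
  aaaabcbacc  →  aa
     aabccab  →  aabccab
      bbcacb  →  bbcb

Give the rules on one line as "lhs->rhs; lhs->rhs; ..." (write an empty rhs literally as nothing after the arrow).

  | caaabaaa => caaacaa => caaaa
  | ccbbcaccbc => ccbbccbc
  | bccbcccacc => bccbaacc => bcccacc => baacc => cacc => cc
  | aaaabcbacc => aaaabcccc => aaaabac => aaaacc => aaac => aa

ac->; ba->c; ccc->a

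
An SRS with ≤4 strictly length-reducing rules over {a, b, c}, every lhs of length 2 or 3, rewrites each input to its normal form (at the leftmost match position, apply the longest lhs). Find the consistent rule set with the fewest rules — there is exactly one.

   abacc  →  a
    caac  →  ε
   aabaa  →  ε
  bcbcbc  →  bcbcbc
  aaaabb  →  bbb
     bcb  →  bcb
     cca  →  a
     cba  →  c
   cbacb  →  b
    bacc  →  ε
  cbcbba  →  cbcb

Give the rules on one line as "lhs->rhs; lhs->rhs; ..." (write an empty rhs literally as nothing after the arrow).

aa->; aab->bb; ba->; cc->

  | abacc => acc => a
  | caac => cc => ε
  | aabaa => bbaa => ba => ε
  | bcbcbc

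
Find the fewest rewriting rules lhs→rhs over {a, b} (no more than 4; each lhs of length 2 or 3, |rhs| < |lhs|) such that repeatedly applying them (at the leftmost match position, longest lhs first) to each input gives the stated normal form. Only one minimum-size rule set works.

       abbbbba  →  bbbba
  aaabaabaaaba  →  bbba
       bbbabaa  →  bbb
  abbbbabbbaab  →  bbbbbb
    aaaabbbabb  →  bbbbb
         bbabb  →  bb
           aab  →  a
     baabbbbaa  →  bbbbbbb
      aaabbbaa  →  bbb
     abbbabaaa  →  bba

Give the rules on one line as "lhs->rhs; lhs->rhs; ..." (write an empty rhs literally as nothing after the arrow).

  | abbbbba => bbbba
  | aaabaabaaaba => babaabaaaba => aabaaaba => aaaaba => baaba => bbba
  | bbbabaa => bbaa => bbb
  | abbbbabbbaab => bbbabbbaab => bbbbaab => bbbbbb

aaa->ba; ab->; baa->bb; bab->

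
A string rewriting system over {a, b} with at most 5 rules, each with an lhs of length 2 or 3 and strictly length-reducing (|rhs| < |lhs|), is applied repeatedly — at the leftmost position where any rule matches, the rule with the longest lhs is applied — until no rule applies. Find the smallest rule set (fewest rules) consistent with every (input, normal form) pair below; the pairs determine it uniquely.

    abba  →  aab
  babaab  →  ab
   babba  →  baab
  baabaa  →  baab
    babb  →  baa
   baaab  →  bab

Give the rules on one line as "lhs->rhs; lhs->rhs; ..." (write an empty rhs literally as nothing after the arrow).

aaa->a; aba->bb; bb->a; bba->ab

  | abba => aab
  | babaab => bbbab => abab => bbb => ab
  | babba => baab
  | baabaa => babba => baab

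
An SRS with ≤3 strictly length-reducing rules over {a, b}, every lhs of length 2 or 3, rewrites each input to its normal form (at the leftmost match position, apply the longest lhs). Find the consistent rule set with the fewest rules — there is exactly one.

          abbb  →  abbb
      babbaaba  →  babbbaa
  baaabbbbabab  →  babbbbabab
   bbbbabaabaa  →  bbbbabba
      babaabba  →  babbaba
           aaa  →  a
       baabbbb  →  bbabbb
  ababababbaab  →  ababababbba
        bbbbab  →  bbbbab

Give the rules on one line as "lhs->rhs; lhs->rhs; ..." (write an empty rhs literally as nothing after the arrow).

  | abbb
  | babbaaba => babbbaa
  | baaabbbbabab => babbbbabab
  | bbbbabaabaa => bbbbabbaaa => bbbbabba

aaa->a; aab->ba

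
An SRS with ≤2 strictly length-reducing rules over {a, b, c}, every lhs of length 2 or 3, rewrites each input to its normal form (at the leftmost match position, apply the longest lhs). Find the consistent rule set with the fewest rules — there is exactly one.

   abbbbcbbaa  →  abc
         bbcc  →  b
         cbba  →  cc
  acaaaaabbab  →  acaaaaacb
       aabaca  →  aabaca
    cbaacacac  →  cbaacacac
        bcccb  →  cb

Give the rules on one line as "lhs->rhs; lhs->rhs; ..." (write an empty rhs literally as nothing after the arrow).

bba->c; bcc->

  | abbbbcbbaa => abbbbcca => abbba => abc
  | bbcc => b
  | cbba => cc
  | acaaaaabbab => acaaaaacb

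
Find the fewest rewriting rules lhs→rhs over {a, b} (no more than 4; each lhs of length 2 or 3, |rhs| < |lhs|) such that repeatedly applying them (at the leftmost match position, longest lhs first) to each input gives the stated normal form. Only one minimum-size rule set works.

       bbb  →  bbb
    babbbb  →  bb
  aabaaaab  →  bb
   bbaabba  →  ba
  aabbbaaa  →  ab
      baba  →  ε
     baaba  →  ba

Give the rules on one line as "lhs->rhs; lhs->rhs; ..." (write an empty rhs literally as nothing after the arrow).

  | bbb
  | babbbb => abbb => bb
  | aabaaaab => baaaab => abaab => aabb => bb
  | bbaabba => babbba => abba => ba

aa->; abb->b; baa->ab; bab->a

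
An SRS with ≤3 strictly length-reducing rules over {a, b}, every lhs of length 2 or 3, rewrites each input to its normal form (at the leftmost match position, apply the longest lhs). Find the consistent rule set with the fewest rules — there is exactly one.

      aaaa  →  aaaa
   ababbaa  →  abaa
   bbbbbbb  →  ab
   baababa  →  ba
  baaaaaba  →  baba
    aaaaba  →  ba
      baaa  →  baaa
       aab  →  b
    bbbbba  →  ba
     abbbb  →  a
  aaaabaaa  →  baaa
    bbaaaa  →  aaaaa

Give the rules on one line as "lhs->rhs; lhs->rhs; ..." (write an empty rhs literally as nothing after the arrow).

aab->b; abb->; bb->a

  | aaaa
  | ababbaa => abaa
  | bbbbbbb => abbbbb => bbb => ab
  | baababa => bbaba => aaba => ba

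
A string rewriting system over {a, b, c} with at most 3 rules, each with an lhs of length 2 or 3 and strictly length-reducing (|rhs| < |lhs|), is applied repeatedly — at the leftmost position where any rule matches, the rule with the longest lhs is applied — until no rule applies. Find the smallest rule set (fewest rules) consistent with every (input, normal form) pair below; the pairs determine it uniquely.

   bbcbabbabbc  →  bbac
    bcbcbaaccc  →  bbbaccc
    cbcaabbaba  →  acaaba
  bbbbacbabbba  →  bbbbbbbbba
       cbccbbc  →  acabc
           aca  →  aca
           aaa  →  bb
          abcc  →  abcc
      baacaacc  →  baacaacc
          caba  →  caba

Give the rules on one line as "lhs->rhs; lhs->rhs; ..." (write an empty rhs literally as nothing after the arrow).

  | bbcbabbabbc => bbaabbabbc => bbaabbc => bbac
  | bcbcbaaccc => bacbaaccc => baaaaccc => bbbaccc
  | cbcaabbaba => acaabbaba => acaaba
  | bbbbacbabbba => bbbbaaabbba => bbbbbbbbba

aaa->bb; abb->; cb->a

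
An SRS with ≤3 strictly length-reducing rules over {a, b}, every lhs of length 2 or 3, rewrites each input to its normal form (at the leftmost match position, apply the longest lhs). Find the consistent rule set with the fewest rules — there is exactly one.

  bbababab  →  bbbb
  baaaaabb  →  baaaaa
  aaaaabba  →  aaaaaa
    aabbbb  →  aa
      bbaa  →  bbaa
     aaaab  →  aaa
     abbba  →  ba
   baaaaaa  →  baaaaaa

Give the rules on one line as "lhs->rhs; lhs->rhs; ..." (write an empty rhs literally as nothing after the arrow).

ab->; aba->ba; abb->a

  | bbababab => bbbabab => bbbbab => bbbb
  | baaaaabb => baaaaa
  | aaaaabba => aaaaaa
  | aabbbb => aabb => aa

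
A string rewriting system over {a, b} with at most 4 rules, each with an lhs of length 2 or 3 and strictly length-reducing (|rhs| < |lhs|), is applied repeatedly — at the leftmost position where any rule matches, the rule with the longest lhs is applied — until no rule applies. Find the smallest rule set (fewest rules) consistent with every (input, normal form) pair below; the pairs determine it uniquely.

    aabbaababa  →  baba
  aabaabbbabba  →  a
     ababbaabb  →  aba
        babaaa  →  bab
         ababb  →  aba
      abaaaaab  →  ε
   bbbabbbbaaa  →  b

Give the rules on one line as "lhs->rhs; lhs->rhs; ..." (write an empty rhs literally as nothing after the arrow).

  | aabbaababa => babaababa => babbaaba => baaaaba => baba
  | aabaabbbabba => baaabbbabba => bbbbabba => abbabba => aaabba => bba => aa => a
  | ababbaabb => abaaaabb => ababb => abaa => aba
  | babaaa => bab

aa->a; aaa->; aab->ba; bb->a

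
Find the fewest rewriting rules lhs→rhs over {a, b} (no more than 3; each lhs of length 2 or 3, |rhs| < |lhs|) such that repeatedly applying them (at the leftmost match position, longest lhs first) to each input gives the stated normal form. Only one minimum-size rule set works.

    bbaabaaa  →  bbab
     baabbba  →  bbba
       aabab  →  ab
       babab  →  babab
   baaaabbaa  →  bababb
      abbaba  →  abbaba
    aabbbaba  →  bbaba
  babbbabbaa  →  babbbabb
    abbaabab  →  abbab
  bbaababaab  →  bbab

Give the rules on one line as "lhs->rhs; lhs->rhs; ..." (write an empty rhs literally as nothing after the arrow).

  | bbaabaaa => bbaaa => bbab
  | baabbba => bbba
  | aabab => ab
  | babab

aa->; aaa->ab; aab->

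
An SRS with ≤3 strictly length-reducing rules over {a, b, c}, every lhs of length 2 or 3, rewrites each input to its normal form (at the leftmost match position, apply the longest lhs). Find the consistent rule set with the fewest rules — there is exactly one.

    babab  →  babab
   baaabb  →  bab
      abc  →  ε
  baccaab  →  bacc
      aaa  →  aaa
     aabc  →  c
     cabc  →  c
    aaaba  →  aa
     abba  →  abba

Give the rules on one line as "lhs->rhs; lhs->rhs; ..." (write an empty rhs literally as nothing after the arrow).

  | babab
  | baaabb => bab
  | abc => ε
  | baccaab => bacc

aab->; abc->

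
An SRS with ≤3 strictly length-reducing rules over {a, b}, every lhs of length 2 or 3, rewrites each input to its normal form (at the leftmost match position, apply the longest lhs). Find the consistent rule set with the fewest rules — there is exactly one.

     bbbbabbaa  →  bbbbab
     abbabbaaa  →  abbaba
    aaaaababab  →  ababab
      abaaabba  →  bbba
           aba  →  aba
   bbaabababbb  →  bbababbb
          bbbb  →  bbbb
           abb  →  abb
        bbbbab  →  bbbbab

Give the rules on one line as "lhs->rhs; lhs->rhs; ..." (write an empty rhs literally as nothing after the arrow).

  | bbbbabbaa => bbbbab
  | abbabbaaa => abbaba
  | aaaaababab => baaababab => ababab
  | abaaabba => aabba => bbba

aa->b; baa->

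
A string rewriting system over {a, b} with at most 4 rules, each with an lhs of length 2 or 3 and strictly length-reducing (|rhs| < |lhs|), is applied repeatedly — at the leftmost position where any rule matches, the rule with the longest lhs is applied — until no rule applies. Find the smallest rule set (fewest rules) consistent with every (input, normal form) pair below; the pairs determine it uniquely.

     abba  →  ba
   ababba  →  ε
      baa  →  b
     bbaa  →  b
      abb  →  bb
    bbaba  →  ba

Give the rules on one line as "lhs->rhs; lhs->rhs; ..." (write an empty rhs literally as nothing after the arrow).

aa->; ab->b; bba->ba; bbb->a

  | abba => bba => ba
  | ababba => babba => bbba => aa => ε
  | baa => b
  | bbaa => baa => b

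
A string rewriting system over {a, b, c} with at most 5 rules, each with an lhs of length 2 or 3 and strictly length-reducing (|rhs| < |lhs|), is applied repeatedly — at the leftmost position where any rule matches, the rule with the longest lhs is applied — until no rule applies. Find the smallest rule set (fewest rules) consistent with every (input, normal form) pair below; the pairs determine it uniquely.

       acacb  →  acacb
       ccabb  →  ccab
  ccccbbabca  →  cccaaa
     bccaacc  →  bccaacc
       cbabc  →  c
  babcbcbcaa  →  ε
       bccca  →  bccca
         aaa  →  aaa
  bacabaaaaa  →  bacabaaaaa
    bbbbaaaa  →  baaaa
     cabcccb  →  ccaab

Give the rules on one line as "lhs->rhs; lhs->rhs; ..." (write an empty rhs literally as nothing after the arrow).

abc->ca; bb->b; bca->; ccb->ab

  | acacb
  | ccabb => ccab
  | ccccbbabca => ccabbabca => ccababca => ccabcaa => cccaaa
  | bccaacc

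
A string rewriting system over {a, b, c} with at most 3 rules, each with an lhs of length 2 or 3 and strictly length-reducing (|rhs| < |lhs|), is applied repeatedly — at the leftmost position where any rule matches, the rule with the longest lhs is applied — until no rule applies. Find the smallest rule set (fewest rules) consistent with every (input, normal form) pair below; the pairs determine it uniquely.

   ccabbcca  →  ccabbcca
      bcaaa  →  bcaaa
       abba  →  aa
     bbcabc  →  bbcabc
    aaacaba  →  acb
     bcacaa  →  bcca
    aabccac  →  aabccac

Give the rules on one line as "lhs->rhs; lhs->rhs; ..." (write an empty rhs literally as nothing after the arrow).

aca->cb; ba->a

  | ccabbcca
  | bcaaa
  | abba => aba => aa
  | bbcabc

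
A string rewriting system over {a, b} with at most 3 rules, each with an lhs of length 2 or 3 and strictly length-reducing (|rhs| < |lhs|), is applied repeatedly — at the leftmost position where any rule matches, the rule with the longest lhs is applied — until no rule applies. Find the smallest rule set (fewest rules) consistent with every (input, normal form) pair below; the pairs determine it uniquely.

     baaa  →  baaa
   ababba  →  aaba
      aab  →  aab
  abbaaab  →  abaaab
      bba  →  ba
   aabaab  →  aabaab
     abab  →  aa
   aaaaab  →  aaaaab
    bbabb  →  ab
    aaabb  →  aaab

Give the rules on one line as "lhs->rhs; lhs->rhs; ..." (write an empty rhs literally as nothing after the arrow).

bab->a; bb->b

  | baaa
  | ababba => aaba
  | aab
  | abbaaab => abaaab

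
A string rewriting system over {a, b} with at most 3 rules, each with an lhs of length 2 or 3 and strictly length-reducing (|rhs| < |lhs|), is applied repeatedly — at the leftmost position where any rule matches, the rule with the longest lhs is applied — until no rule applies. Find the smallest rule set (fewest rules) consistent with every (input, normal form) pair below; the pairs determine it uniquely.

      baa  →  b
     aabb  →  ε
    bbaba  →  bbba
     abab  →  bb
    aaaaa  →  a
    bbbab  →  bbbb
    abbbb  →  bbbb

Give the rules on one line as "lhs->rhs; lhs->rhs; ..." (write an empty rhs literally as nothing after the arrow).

aa->; aab->aa; ab->b

  | baa => b
  | aabb => aab => aa => ε
  | bbaba => bbba
  | abab => bab => bb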